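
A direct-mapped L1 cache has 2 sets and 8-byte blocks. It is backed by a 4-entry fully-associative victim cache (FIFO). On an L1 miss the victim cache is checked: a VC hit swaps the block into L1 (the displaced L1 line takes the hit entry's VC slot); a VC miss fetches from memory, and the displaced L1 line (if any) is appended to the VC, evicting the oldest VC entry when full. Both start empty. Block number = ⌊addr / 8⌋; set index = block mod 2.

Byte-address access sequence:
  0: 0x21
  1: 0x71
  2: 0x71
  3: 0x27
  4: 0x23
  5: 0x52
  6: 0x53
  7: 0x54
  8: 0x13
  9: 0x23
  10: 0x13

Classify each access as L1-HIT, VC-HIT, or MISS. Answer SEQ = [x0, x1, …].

SEQ = [MISS, MISS, L1-HIT, VC-HIT, L1-HIT, MISS, L1-HIT, L1-HIT, MISS, VC-HIT, VC-HIT]

  [0] addr=0x21 blk=4 s=0: MISS | VC []
  [1] addr=0x71 blk=14 s=0: MISS | VC [4]
  [2] addr=0x71 blk=14 s=0: L1-HIT | VC [4]
  [3] addr=0x27 blk=4 s=0: VC-HIT | VC [14]
  [4] addr=0x23 blk=4 s=0: L1-HIT | VC [14]
  [5] addr=0x52 blk=10 s=0: MISS | VC [14, 4]
  [6] addr=0x53 blk=10 s=0: L1-HIT | VC [14, 4]
  [7] addr=0x54 blk=10 s=0: L1-HIT | VC [14, 4]
  [8] addr=0x13 blk=2 s=0: MISS | VC [14, 4, 10]
  [9] addr=0x23 blk=4 s=0: VC-HIT | VC [14, 2, 10]
  [10] addr=0x13 blk=2 s=0: VC-HIT | VC [14, 4, 10]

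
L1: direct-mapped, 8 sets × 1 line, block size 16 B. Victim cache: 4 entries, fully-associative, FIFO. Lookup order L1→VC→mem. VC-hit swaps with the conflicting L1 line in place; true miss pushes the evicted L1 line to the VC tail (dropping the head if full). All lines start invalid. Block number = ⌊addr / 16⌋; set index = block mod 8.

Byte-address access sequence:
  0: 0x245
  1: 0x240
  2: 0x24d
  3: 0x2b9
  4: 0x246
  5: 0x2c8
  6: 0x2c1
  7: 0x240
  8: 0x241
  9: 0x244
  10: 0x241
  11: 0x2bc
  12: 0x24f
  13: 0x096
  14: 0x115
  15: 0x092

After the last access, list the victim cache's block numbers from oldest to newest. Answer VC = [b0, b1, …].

VC = [44, 17]

#0 0x245→b36/s4 MISS; vc=[]
#1 0x240→b36/s4 L1-HIT; vc=[]
#2 0x24d→b36/s4 L1-HIT; vc=[]
#3 0x2b9→b43/s3 MISS; vc=[]
#4 0x246→b36/s4 L1-HIT; vc=[]
#5 0x2c8→b44/s4 MISS; vc=[36]
#6 0x2c1→b44/s4 L1-HIT; vc=[36]
#7 0x240→b36/s4 VC-HIT; vc=[44]
#8 0x241→b36/s4 L1-HIT; vc=[44]
#9 0x244→b36/s4 L1-HIT; vc=[44]
#10 0x241→b36/s4 L1-HIT; vc=[44]
#11 0x2bc→b43/s3 L1-HIT; vc=[44]
#12 0x24f→b36/s4 L1-HIT; vc=[44]
#13 0x96→b9/s1 MISS; vc=[44]
#14 0x115→b17/s1 MISS; vc=[44,9]
#15 0x92→b9/s1 VC-HIT; vc=[44,17]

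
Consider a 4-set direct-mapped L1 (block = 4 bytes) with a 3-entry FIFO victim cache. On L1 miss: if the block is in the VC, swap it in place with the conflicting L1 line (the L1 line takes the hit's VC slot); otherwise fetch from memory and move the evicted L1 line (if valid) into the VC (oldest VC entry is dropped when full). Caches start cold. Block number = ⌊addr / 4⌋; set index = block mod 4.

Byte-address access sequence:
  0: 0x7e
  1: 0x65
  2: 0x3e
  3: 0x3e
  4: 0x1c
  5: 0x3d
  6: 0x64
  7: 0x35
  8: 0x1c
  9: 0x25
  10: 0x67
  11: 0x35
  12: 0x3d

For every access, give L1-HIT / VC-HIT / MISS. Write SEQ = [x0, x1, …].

#0 0x7e→b31/s3 MISS; vc=[]
#1 0x65→b25/s1 MISS; vc=[]
#2 0x3e→b15/s3 MISS; vc=[31]
#3 0x3e→b15/s3 L1-HIT; vc=[31]
#4 0x1c→b7/s3 MISS; vc=[31,15]
#5 0x3d→b15/s3 VC-HIT; vc=[31,7]
#6 0x64→b25/s1 L1-HIT; vc=[31,7]
#7 0x35→b13/s1 MISS; vc=[31,7,25]
#8 0x1c→b7/s3 VC-HIT; vc=[31,15,25]
#9 0x25→b9/s1 MISS; vc=[15,25,13]
#10 0x67→b25/s1 VC-HIT; vc=[15,9,13]
#11 0x35→b13/s1 VC-HIT; vc=[15,9,25]
#12 0x3d→b15/s3 VC-HIT; vc=[7,9,25]

SEQ = [MISS, MISS, MISS, L1-HIT, MISS, VC-HIT, L1-HIT, MISS, VC-HIT, MISS, VC-HIT, VC-HIT, VC-HIT]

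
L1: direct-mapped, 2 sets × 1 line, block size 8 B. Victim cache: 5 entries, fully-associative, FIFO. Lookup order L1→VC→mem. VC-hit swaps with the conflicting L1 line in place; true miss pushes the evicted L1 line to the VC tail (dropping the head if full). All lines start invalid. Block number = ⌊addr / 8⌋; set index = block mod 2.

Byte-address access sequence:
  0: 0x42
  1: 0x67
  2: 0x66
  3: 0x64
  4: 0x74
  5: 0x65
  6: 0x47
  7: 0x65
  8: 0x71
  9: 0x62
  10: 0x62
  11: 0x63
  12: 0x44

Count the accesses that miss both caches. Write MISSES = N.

MISSES = 3

0: 0x42 (blk 8, set 0) → MISS  vc=[]
1: 0x67 (blk 12, set 0) → MISS  vc=[8]
2: 0x66 (blk 12, set 0) → L1-HIT  vc=[8]
3: 0x64 (blk 12, set 0) → L1-HIT  vc=[8]
4: 0x74 (blk 14, set 0) → MISS  vc=[8, 12]
5: 0x65 (blk 12, set 0) → VC-HIT  vc=[8, 14]
6: 0x47 (blk 8, set 0) → VC-HIT  vc=[12, 14]
7: 0x65 (blk 12, set 0) → VC-HIT  vc=[8, 14]
8: 0x71 (blk 14, set 0) → VC-HIT  vc=[8, 12]
9: 0x62 (blk 12, set 0) → VC-HIT  vc=[8, 14]
10: 0x62 (blk 12, set 0) → L1-HIT  vc=[8, 14]
11: 0x63 (blk 12, set 0) → L1-HIT  vc=[8, 14]
12: 0x44 (blk 8, set 0) → VC-HIT  vc=[12, 14]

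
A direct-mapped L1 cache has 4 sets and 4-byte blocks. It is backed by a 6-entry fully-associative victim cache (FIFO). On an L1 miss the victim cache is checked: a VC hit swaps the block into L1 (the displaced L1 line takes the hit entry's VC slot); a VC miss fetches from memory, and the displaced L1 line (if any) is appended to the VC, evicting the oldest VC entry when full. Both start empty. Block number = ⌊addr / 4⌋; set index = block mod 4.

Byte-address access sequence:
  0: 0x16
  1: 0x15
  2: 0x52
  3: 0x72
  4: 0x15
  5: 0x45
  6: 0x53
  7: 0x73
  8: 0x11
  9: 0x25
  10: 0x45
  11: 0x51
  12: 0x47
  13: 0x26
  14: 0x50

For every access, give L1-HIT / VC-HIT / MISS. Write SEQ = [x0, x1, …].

SEQ = [MISS, L1-HIT, MISS, MISS, L1-HIT, MISS, VC-HIT, VC-HIT, MISS, MISS, VC-HIT, VC-HIT, L1-HIT, VC-HIT, L1-HIT]

  [0] addr=0x16 blk=5 s=1: MISS | VC []
  [1] addr=0x15 blk=5 s=1: L1-HIT | VC []
  [2] addr=0x52 blk=20 s=0: MISS | VC []
  [3] addr=0x72 blk=28 s=0: MISS | VC [20]
  [4] addr=0x15 blk=5 s=1: L1-HIT | VC [20]
  [5] addr=0x45 blk=17 s=1: MISS | VC [20, 5]
  [6] addr=0x53 blk=20 s=0: VC-HIT | VC [28, 5]
  [7] addr=0x73 blk=28 s=0: VC-HIT | VC [20, 5]
  [8] addr=0x11 blk=4 s=0: MISS | VC [20, 5, 28]
  [9] addr=0x25 blk=9 s=1: MISS | VC [20, 5, 28, 17]
  [10] addr=0x45 blk=17 s=1: VC-HIT | VC [20, 5, 28, 9]
  [11] addr=0x51 blk=20 s=0: VC-HIT | VC [4, 5, 28, 9]
  [12] addr=0x47 blk=17 s=1: L1-HIT | VC [4, 5, 28, 9]
  [13] addr=0x26 blk=9 s=1: VC-HIT | VC [4, 5, 28, 17]
  [14] addr=0x50 blk=20 s=0: L1-HIT | VC [4, 5, 28, 17]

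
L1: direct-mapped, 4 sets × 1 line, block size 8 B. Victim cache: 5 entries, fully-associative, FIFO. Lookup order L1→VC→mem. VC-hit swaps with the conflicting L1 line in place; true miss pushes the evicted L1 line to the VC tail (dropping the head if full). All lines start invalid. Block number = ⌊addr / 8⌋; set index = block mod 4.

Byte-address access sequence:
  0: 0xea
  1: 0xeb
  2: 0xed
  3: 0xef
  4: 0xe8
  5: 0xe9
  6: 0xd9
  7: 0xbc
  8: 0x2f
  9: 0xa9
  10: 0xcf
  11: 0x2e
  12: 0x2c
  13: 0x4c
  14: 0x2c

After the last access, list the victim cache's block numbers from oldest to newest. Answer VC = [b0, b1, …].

  [0] addr=0xea blk=29 s=1: MISS | VC []
  [1] addr=0xeb blk=29 s=1: L1-HIT | VC []
  [2] addr=0xed blk=29 s=1: L1-HIT | VC []
  [3] addr=0xef blk=29 s=1: L1-HIT | VC []
  [4] addr=0xe8 blk=29 s=1: L1-HIT | VC []
  [5] addr=0xe9 blk=29 s=1: L1-HIT | VC []
  [6] addr=0xd9 blk=27 s=3: MISS | VC []
  [7] addr=0xbc blk=23 s=3: MISS | VC [27]
  [8] addr=0x2f blk=5 s=1: MISS | VC [27, 29]
  [9] addr=0xa9 blk=21 s=1: MISS | VC [27, 29, 5]
  [10] addr=0xcf blk=25 s=1: MISS | VC [27, 29, 5, 21]
  [11] addr=0x2e blk=5 s=1: VC-HIT | VC [27, 29, 25, 21]
  [12] addr=0x2c blk=5 s=1: L1-HIT | VC [27, 29, 25, 21]
  [13] addr=0x4c blk=9 s=1: MISS | VC [27, 29, 25, 21, 5]
  [14] addr=0x2c blk=5 s=1: VC-HIT | VC [27, 29, 25, 21, 9]

VC = [27, 29, 25, 21, 9]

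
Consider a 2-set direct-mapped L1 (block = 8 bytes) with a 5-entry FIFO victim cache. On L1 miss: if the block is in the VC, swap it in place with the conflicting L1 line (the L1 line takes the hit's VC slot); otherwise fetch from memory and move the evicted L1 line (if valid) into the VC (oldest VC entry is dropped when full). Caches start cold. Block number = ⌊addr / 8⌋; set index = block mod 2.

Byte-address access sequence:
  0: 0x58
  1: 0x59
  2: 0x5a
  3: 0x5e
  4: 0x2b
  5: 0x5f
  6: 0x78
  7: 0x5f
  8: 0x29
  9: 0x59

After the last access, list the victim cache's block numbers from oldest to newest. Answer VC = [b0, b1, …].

VC = [5, 15]

0: 0x58 (blk 11, set 1) → MISS  vc=[]
1: 0x59 (blk 11, set 1) → L1-HIT  vc=[]
2: 0x5a (blk 11, set 1) → L1-HIT  vc=[]
3: 0x5e (blk 11, set 1) → L1-HIT  vc=[]
4: 0x2b (blk 5, set 1) → MISS  vc=[11]
5: 0x5f (blk 11, set 1) → VC-HIT  vc=[5]
6: 0x78 (blk 15, set 1) → MISS  vc=[5, 11]
7: 0x5f (blk 11, set 1) → VC-HIT  vc=[5, 15]
8: 0x29 (blk 5, set 1) → VC-HIT  vc=[11, 15]
9: 0x59 (blk 11, set 1) → VC-HIT  vc=[5, 15]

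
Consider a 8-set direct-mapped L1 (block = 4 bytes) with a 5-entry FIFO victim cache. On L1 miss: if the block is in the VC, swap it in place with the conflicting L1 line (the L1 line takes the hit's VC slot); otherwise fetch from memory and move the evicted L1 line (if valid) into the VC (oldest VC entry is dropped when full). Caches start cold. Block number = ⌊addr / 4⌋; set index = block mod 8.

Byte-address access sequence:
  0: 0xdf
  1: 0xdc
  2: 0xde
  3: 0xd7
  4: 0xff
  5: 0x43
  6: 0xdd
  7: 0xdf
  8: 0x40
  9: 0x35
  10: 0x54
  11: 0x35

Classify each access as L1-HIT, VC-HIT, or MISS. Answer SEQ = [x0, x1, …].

SEQ = [MISS, L1-HIT, L1-HIT, MISS, MISS, MISS, VC-HIT, L1-HIT, L1-HIT, MISS, MISS, VC-HIT]

  [0] addr=0xdf blk=55 s=7: MISS | VC []
  [1] addr=0xdc blk=55 s=7: L1-HIT | VC []
  [2] addr=0xde blk=55 s=7: L1-HIT | VC []
  [3] addr=0xd7 blk=53 s=5: MISS | VC []
  [4] addr=0xff blk=63 s=7: MISS | VC [55]
  [5] addr=0x43 blk=16 s=0: MISS | VC [55]
  [6] addr=0xdd blk=55 s=7: VC-HIT | VC [63]
  [7] addr=0xdf blk=55 s=7: L1-HIT | VC [63]
  [8] addr=0x40 blk=16 s=0: L1-HIT | VC [63]
  [9] addr=0x35 blk=13 s=5: MISS | VC [63, 53]
  [10] addr=0x54 blk=21 s=5: MISS | VC [63, 53, 13]
  [11] addr=0x35 blk=13 s=5: VC-HIT | VC [63, 53, 21]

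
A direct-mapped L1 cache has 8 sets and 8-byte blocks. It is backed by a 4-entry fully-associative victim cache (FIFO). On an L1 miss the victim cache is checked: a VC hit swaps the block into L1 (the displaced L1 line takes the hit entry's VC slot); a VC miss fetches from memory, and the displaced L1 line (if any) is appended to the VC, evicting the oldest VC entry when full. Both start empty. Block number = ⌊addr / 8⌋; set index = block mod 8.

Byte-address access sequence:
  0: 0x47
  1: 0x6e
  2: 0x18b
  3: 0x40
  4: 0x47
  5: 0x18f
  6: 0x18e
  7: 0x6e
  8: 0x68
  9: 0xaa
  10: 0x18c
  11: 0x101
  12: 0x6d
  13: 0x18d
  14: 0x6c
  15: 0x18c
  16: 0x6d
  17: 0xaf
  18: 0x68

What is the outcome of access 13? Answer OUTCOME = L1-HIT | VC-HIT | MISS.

#0 0x47→b8/s0 MISS; vc=[]
#1 0x6e→b13/s5 MISS; vc=[]
#2 0x18b→b49/s1 MISS; vc=[]
#3 0x40→b8/s0 L1-HIT; vc=[]
#4 0x47→b8/s0 L1-HIT; vc=[]
#5 0x18f→b49/s1 L1-HIT; vc=[]
#6 0x18e→b49/s1 L1-HIT; vc=[]
#7 0x6e→b13/s5 L1-HIT; vc=[]
#8 0x68→b13/s5 L1-HIT; vc=[]
#9 0xaa→b21/s5 MISS; vc=[13]
#10 0x18c→b49/s1 L1-HIT; vc=[13]
#11 0x101→b32/s0 MISS; vc=[13,8]
#12 0x6d→b13/s5 VC-HIT; vc=[21,8]
#13 0x18d→b49/s1 L1-HIT; vc=[21,8]
#14 0x6c→b13/s5 L1-HIT; vc=[21,8]
#15 0x18c→b49/s1 L1-HIT; vc=[21,8]
#16 0x6d→b13/s5 L1-HIT; vc=[21,8]
#17 0xaf→b21/s5 VC-HIT; vc=[13,8]
#18 0x68→b13/s5 VC-HIT; vc=[21,8]

OUTCOME = L1-HIT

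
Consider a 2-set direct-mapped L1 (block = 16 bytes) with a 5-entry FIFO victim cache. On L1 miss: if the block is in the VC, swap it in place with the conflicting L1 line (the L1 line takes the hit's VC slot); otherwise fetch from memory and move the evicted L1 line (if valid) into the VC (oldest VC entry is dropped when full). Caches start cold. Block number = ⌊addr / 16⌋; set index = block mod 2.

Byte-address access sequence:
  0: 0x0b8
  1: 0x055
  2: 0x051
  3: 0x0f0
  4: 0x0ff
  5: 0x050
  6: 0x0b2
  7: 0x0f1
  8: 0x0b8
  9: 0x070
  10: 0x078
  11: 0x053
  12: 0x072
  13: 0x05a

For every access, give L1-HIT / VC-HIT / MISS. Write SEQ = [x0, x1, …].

  [0] addr=0xb8 blk=11 s=1: MISS | VC []
  [1] addr=0x55 blk=5 s=1: MISS | VC [11]
  [2] addr=0x51 blk=5 s=1: L1-HIT | VC [11]
  [3] addr=0xf0 blk=15 s=1: MISS | VC [11, 5]
  [4] addr=0xff blk=15 s=1: L1-HIT | VC [11, 5]
  [5] addr=0x50 blk=5 s=1: VC-HIT | VC [11, 15]
  [6] addr=0xb2 blk=11 s=1: VC-HIT | VC [5, 15]
  [7] addr=0xf1 blk=15 s=1: VC-HIT | VC [5, 11]
  [8] addr=0xb8 blk=11 s=1: VC-HIT | VC [5, 15]
  [9] addr=0x70 blk=7 s=1: MISS | VC [5, 15, 11]
  [10] addr=0x78 blk=7 s=1: L1-HIT | VC [5, 15, 11]
  [11] addr=0x53 blk=5 s=1: VC-HIT | VC [7, 15, 11]
  [12] addr=0x72 blk=7 s=1: VC-HIT | VC [5, 15, 11]
  [13] addr=0x5a blk=5 s=1: VC-HIT | VC [7, 15, 11]

SEQ = [MISS, MISS, L1-HIT, MISS, L1-HIT, VC-HIT, VC-HIT, VC-HIT, VC-HIT, MISS, L1-HIT, VC-HIT, VC-HIT, VC-HIT]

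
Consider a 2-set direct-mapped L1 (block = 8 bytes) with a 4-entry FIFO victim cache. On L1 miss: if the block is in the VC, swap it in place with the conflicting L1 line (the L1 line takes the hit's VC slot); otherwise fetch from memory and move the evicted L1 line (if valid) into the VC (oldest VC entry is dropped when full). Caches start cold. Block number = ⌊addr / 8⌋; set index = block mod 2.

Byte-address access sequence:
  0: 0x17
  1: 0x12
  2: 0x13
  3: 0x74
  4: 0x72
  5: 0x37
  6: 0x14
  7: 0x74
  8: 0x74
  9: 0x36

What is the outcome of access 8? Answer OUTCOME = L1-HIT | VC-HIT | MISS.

0: 0x17 (blk 2, set 0) → MISS  vc=[]
1: 0x12 (blk 2, set 0) → L1-HIT  vc=[]
2: 0x13 (blk 2, set 0) → L1-HIT  vc=[]
3: 0x74 (blk 14, set 0) → MISS  vc=[2]
4: 0x72 (blk 14, set 0) → L1-HIT  vc=[2]
5: 0x37 (blk 6, set 0) → MISS  vc=[2, 14]
6: 0x14 (blk 2, set 0) → VC-HIT  vc=[6, 14]
7: 0x74 (blk 14, set 0) → VC-HIT  vc=[6, 2]
8: 0x74 (blk 14, set 0) → L1-HIT  vc=[6, 2]
9: 0x36 (blk 6, set 0) → VC-HIT  vc=[14, 2]

OUTCOME = L1-HIT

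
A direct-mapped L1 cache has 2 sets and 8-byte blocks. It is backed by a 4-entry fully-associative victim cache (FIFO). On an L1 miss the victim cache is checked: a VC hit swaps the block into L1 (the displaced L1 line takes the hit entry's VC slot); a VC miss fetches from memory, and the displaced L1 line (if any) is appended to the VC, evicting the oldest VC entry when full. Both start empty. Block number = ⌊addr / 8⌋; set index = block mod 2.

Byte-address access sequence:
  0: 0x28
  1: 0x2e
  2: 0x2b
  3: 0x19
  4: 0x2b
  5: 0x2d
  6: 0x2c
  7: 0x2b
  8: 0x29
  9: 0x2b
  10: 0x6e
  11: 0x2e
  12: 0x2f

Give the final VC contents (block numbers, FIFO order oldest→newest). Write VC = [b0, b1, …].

VC = [3, 13]

#0 0x28→b5/s1 MISS; vc=[]
#1 0x2e→b5/s1 L1-HIT; vc=[]
#2 0x2b→b5/s1 L1-HIT; vc=[]
#3 0x19→b3/s1 MISS; vc=[5]
#4 0x2b→b5/s1 VC-HIT; vc=[3]
#5 0x2d→b5/s1 L1-HIT; vc=[3]
#6 0x2c→b5/s1 L1-HIT; vc=[3]
#7 0x2b→b5/s1 L1-HIT; vc=[3]
#8 0x29→b5/s1 L1-HIT; vc=[3]
#9 0x2b→b5/s1 L1-HIT; vc=[3]
#10 0x6e→b13/s1 MISS; vc=[3,5]
#11 0x2e→b5/s1 VC-HIT; vc=[3,13]
#12 0x2f→b5/s1 L1-HIT; vc=[3,13]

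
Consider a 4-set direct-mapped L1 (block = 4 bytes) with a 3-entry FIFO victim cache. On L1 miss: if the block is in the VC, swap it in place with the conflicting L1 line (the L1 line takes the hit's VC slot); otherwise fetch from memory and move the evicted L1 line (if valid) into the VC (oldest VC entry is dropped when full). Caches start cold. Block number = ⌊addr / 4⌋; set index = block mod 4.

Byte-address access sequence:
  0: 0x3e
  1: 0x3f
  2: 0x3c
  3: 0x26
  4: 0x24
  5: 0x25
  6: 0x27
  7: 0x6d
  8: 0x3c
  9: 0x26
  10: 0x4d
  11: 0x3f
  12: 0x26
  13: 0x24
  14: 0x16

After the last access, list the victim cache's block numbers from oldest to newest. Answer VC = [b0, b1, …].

0: 0x3e (blk 15, set 3) → MISS  vc=[]
1: 0x3f (blk 15, set 3) → L1-HIT  vc=[]
2: 0x3c (blk 15, set 3) → L1-HIT  vc=[]
3: 0x26 (blk 9, set 1) → MISS  vc=[]
4: 0x24 (blk 9, set 1) → L1-HIT  vc=[]
5: 0x25 (blk 9, set 1) → L1-HIT  vc=[]
6: 0x27 (blk 9, set 1) → L1-HIT  vc=[]
7: 0x6d (blk 27, set 3) → MISS  vc=[15]
8: 0x3c (blk 15, set 3) → VC-HIT  vc=[27]
9: 0x26 (blk 9, set 1) → L1-HIT  vc=[27]
10: 0x4d (blk 19, set 3) → MISS  vc=[27, 15]
11: 0x3f (blk 15, set 3) → VC-HIT  vc=[27, 19]
12: 0x26 (blk 9, set 1) → L1-HIT  vc=[27, 19]
13: 0x24 (blk 9, set 1) → L1-HIT  vc=[27, 19]
14: 0x16 (blk 5, set 1) → MISS  vc=[27, 19, 9]

VC = [27, 19, 9]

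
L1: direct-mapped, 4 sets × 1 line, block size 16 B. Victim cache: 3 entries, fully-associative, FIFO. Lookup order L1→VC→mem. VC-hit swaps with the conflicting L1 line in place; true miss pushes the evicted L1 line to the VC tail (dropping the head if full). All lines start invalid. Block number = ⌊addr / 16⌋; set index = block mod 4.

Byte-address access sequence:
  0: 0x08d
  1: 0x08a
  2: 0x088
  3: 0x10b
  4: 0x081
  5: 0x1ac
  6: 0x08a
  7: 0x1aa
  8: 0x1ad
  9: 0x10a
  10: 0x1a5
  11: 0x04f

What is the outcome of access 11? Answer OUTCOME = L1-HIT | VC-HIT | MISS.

OUTCOME = MISS

  [0] addr=0x8d blk=8 s=0: MISS | VC []
  [1] addr=0x8a blk=8 s=0: L1-HIT | VC []
  [2] addr=0x88 blk=8 s=0: L1-HIT | VC []
  [3] addr=0x10b blk=16 s=0: MISS | VC [8]
  [4] addr=0x81 blk=8 s=0: VC-HIT | VC [16]
  [5] addr=0x1ac blk=26 s=2: MISS | VC [16]
  [6] addr=0x8a blk=8 s=0: L1-HIT | VC [16]
  [7] addr=0x1aa blk=26 s=2: L1-HIT | VC [16]
  [8] addr=0x1ad blk=26 s=2: L1-HIT | VC [16]
  [9] addr=0x10a blk=16 s=0: VC-HIT | VC [8]
  [10] addr=0x1a5 blk=26 s=2: L1-HIT | VC [8]
  [11] addr=0x4f blk=4 s=0: MISS | VC [8, 16]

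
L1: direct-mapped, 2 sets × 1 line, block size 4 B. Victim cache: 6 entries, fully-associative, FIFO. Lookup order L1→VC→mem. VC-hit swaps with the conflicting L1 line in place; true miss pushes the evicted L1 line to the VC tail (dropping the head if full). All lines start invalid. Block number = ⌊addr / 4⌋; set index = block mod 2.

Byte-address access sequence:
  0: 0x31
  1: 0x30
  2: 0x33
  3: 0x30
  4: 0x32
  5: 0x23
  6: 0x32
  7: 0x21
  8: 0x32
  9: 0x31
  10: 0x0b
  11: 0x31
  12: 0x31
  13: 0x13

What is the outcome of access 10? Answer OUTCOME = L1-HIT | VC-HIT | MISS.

  [0] addr=0x31 blk=12 s=0: MISS | VC []
  [1] addr=0x30 blk=12 s=0: L1-HIT | VC []
  [2] addr=0x33 blk=12 s=0: L1-HIT | VC []
  [3] addr=0x30 blk=12 s=0: L1-HIT | VC []
  [4] addr=0x32 blk=12 s=0: L1-HIT | VC []
  [5] addr=0x23 blk=8 s=0: MISS | VC [12]
  [6] addr=0x32 blk=12 s=0: VC-HIT | VC [8]
  [7] addr=0x21 blk=8 s=0: VC-HIT | VC [12]
  [8] addr=0x32 blk=12 s=0: VC-HIT | VC [8]
  [9] addr=0x31 blk=12 s=0: L1-HIT | VC [8]
  [10] addr=0xb blk=2 s=0: MISS | VC [8, 12]
  [11] addr=0x31 blk=12 s=0: VC-HIT | VC [8, 2]
  [12] addr=0x31 blk=12 s=0: L1-HIT | VC [8, 2]
  [13] addr=0x13 blk=4 s=0: MISS | VC [8, 2, 12]

OUTCOME = MISS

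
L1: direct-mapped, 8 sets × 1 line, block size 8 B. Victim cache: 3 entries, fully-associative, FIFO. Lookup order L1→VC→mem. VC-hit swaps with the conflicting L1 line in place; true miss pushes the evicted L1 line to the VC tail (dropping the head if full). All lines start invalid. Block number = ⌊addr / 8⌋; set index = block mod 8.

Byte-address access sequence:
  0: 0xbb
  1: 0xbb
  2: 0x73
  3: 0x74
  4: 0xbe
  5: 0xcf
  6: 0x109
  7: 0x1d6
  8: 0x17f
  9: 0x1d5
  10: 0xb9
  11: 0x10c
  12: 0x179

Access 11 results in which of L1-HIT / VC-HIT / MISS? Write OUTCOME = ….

OUTCOME = L1-HIT

0: 0xbb (blk 23, set 7) → MISS  vc=[]
1: 0xbb (blk 23, set 7) → L1-HIT  vc=[]
2: 0x73 (blk 14, set 6) → MISS  vc=[]
3: 0x74 (blk 14, set 6) → L1-HIT  vc=[]
4: 0xbe (blk 23, set 7) → L1-HIT  vc=[]
5: 0xcf (blk 25, set 1) → MISS  vc=[]
6: 0x109 (blk 33, set 1) → MISS  vc=[25]
7: 0x1d6 (blk 58, set 2) → MISS  vc=[25]
8: 0x17f (blk 47, set 7) → MISS  vc=[25, 23]
9: 0x1d5 (blk 58, set 2) → L1-HIT  vc=[25, 23]
10: 0xb9 (blk 23, set 7) → VC-HIT  vc=[25, 47]
11: 0x10c (blk 33, set 1) → L1-HIT  vc=[25, 47]
12: 0x179 (blk 47, set 7) → VC-HIT  vc=[25, 23]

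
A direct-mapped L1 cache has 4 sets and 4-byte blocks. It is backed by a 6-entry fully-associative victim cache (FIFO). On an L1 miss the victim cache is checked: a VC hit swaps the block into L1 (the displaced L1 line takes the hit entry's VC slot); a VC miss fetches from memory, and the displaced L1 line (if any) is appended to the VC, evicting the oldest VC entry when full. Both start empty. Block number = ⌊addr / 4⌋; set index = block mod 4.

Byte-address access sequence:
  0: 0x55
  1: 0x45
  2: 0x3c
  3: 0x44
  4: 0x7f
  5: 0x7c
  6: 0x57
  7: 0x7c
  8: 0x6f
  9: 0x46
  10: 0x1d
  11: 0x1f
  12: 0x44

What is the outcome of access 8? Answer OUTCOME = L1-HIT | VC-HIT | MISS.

OUTCOME = MISS

  [0] addr=0x55 blk=21 s=1: MISS | VC []
  [1] addr=0x45 blk=17 s=1: MISS | VC [21]
  [2] addr=0x3c blk=15 s=3: MISS | VC [21]
  [3] addr=0x44 blk=17 s=1: L1-HIT | VC [21]
  [4] addr=0x7f blk=31 s=3: MISS | VC [21, 15]
  [5] addr=0x7c blk=31 s=3: L1-HIT | VC [21, 15]
  [6] addr=0x57 blk=21 s=1: VC-HIT | VC [17, 15]
  [7] addr=0x7c blk=31 s=3: L1-HIT | VC [17, 15]
  [8] addr=0x6f blk=27 s=3: MISS | VC [17, 15, 31]
  [9] addr=0x46 blk=17 s=1: VC-HIT | VC [21, 15, 31]
  [10] addr=0x1d blk=7 s=3: MISS | VC [21, 15, 31, 27]
  [11] addr=0x1f blk=7 s=3: L1-HIT | VC [21, 15, 31, 27]
  [12] addr=0x44 blk=17 s=1: L1-HIT | VC [21, 15, 31, 27]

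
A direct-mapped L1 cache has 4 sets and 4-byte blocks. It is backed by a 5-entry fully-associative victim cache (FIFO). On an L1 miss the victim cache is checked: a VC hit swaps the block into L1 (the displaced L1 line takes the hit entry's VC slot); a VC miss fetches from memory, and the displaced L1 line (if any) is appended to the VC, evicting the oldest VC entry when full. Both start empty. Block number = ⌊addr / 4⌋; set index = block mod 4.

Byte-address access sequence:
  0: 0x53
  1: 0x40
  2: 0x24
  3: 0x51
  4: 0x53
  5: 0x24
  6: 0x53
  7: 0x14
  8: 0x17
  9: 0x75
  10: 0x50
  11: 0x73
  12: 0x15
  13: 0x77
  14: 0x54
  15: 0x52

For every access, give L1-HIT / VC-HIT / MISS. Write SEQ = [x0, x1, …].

SEQ = [MISS, MISS, MISS, VC-HIT, L1-HIT, L1-HIT, L1-HIT, MISS, L1-HIT, MISS, L1-HIT, MISS, VC-HIT, VC-HIT, MISS, VC-HIT]

  [0] addr=0x53 blk=20 s=0: MISS | VC []
  [1] addr=0x40 blk=16 s=0: MISS | VC [20]
  [2] addr=0x24 blk=9 s=1: MISS | VC [20]
  [3] addr=0x51 blk=20 s=0: VC-HIT | VC [16]
  [4] addr=0x53 blk=20 s=0: L1-HIT | VC [16]
  [5] addr=0x24 blk=9 s=1: L1-HIT | VC [16]
  [6] addr=0x53 blk=20 s=0: L1-HIT | VC [16]
  [7] addr=0x14 blk=5 s=1: MISS | VC [16, 9]
  [8] addr=0x17 blk=5 s=1: L1-HIT | VC [16, 9]
  [9] addr=0x75 blk=29 s=1: MISS | VC [16, 9, 5]
  [10] addr=0x50 blk=20 s=0: L1-HIT | VC [16, 9, 5]
  [11] addr=0x73 blk=28 s=0: MISS | VC [16, 9, 5, 20]
  [12] addr=0x15 blk=5 s=1: VC-HIT | VC [16, 9, 29, 20]
  [13] addr=0x77 blk=29 s=1: VC-HIT | VC [16, 9, 5, 20]
  [14] addr=0x54 blk=21 s=1: MISS | VC [16, 9, 5, 20, 29]
  [15] addr=0x52 blk=20 s=0: VC-HIT | VC [16, 9, 5, 28, 29]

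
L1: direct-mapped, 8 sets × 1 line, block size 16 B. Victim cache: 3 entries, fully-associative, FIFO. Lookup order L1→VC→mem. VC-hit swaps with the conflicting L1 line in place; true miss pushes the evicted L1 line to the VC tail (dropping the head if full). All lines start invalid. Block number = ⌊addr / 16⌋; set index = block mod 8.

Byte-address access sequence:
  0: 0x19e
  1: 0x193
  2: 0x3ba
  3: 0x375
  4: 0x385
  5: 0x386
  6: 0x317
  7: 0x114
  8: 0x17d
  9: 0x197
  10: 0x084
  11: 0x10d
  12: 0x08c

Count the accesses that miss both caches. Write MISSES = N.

MISSES = 9

  [0] addr=0x19e blk=25 s=1: MISS | VC []
  [1] addr=0x193 blk=25 s=1: L1-HIT | VC []
  [2] addr=0x3ba blk=59 s=3: MISS | VC []
  [3] addr=0x375 blk=55 s=7: MISS | VC []
  [4] addr=0x385 blk=56 s=0: MISS | VC []
  [5] addr=0x386 blk=56 s=0: L1-HIT | VC []
  [6] addr=0x317 blk=49 s=1: MISS | VC [25]
  [7] addr=0x114 blk=17 s=1: MISS | VC [25, 49]
  [8] addr=0x17d blk=23 s=7: MISS | VC [25, 49, 55]
  [9] addr=0x197 blk=25 s=1: VC-HIT | VC [17, 49, 55]
  [10] addr=0x84 blk=8 s=0: MISS | VC [49, 55, 56]
  [11] addr=0x10d blk=16 s=0: MISS | VC [55, 56, 8]
  [12] addr=0x8c blk=8 s=0: VC-HIT | VC [55, 56, 16]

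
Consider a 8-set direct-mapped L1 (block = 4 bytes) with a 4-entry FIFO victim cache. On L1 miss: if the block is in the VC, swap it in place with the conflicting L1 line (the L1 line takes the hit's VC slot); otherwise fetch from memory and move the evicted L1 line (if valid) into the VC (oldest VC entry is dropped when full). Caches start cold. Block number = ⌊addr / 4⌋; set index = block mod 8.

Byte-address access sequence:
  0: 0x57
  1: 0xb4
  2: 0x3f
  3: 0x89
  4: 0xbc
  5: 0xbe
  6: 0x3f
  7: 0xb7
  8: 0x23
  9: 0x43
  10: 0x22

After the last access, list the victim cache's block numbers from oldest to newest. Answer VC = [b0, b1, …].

VC = [21, 47, 16]

#0 0x57→b21/s5 MISS; vc=[]
#1 0xb4→b45/s5 MISS; vc=[21]
#2 0x3f→b15/s7 MISS; vc=[21]
#3 0x89→b34/s2 MISS; vc=[21]
#4 0xbc→b47/s7 MISS; vc=[21,15]
#5 0xbe→b47/s7 L1-HIT; vc=[21,15]
#6 0x3f→b15/s7 VC-HIT; vc=[21,47]
#7 0xb7→b45/s5 L1-HIT; vc=[21,47]
#8 0x23→b8/s0 MISS; vc=[21,47]
#9 0x43→b16/s0 MISS; vc=[21,47,8]
#10 0x22→b8/s0 VC-HIT; vc=[21,47,16]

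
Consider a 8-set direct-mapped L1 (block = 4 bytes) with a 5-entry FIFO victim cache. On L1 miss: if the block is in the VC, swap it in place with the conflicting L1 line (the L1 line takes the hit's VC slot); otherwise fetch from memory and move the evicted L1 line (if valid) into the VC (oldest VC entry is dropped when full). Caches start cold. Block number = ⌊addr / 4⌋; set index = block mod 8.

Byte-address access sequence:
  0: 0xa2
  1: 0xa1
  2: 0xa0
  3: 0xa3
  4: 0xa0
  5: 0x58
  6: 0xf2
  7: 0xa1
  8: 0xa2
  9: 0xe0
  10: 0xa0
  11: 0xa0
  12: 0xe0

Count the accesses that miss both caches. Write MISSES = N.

#0 0xa2→b40/s0 MISS; vc=[]
#1 0xa1→b40/s0 L1-HIT; vc=[]
#2 0xa0→b40/s0 L1-HIT; vc=[]
#3 0xa3→b40/s0 L1-HIT; vc=[]
#4 0xa0→b40/s0 L1-HIT; vc=[]
#5 0x58→b22/s6 MISS; vc=[]
#6 0xf2→b60/s4 MISS; vc=[]
#7 0xa1→b40/s0 L1-HIT; vc=[]
#8 0xa2→b40/s0 L1-HIT; vc=[]
#9 0xe0→b56/s0 MISS; vc=[40]
#10 0xa0→b40/s0 VC-HIT; vc=[56]
#11 0xa0→b40/s0 L1-HIT; vc=[56]
#12 0xe0→b56/s0 VC-HIT; vc=[40]

MISSES = 4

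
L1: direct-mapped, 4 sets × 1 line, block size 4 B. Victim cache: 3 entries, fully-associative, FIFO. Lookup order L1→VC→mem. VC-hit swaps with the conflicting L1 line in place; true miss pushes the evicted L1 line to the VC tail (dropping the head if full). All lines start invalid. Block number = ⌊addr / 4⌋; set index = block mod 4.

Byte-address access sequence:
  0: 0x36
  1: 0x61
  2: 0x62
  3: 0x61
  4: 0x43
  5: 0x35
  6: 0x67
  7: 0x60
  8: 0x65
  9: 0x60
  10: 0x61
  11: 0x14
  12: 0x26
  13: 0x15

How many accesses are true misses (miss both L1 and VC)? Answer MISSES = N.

#0 0x36→b13/s1 MISS; vc=[]
#1 0x61→b24/s0 MISS; vc=[]
#2 0x62→b24/s0 L1-HIT; vc=[]
#3 0x61→b24/s0 L1-HIT; vc=[]
#4 0x43→b16/s0 MISS; vc=[24]
#5 0x35→b13/s1 L1-HIT; vc=[24]
#6 0x67→b25/s1 MISS; vc=[24,13]
#7 0x60→b24/s0 VC-HIT; vc=[16,13]
#8 0x65→b25/s1 L1-HIT; vc=[16,13]
#9 0x60→b24/s0 L1-HIT; vc=[16,13]
#10 0x61→b24/s0 L1-HIT; vc=[16,13]
#11 0x14→b5/s1 MISS; vc=[16,13,25]
#12 0x26→b9/s1 MISS; vc=[13,25,5]
#13 0x15→b5/s1 VC-HIT; vc=[13,25,9]

MISSES = 6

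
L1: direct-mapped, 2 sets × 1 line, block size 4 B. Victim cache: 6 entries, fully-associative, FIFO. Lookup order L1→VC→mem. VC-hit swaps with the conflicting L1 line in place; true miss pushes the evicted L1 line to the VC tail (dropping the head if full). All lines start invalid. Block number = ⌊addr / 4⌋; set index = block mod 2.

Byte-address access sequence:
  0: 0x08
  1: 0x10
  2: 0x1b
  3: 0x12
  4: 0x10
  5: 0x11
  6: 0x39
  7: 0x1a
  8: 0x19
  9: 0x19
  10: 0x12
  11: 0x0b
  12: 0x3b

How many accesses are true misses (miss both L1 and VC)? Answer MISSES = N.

0: 0x8 (blk 2, set 0) → MISS  vc=[]
1: 0x10 (blk 4, set 0) → MISS  vc=[2]
2: 0x1b (blk 6, set 0) → MISS  vc=[2, 4]
3: 0x12 (blk 4, set 0) → VC-HIT  vc=[2, 6]
4: 0x10 (blk 4, set 0) → L1-HIT  vc=[2, 6]
5: 0x11 (blk 4, set 0) → L1-HIT  vc=[2, 6]
6: 0x39 (blk 14, set 0) → MISS  vc=[2, 6, 4]
7: 0x1a (blk 6, set 0) → VC-HIT  vc=[2, 14, 4]
8: 0x19 (blk 6, set 0) → L1-HIT  vc=[2, 14, 4]
9: 0x19 (blk 6, set 0) → L1-HIT  vc=[2, 14, 4]
10: 0x12 (blk 4, set 0) → VC-HIT  vc=[2, 14, 6]
11: 0xb (blk 2, set 0) → VC-HIT  vc=[4, 14, 6]
12: 0x3b (blk 14, set 0) → VC-HIT  vc=[4, 2, 6]

MISSES = 4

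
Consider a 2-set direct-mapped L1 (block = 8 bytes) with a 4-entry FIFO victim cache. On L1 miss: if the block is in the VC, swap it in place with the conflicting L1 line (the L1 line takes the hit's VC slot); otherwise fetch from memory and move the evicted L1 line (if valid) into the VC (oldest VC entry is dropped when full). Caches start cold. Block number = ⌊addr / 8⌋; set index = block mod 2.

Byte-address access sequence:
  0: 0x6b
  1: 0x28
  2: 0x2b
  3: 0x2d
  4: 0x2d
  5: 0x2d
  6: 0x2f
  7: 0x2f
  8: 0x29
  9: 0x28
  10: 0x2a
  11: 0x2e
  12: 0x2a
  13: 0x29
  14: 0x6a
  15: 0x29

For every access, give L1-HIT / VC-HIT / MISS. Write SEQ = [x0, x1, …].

  [0] addr=0x6b blk=13 s=1: MISS | VC []
  [1] addr=0x28 blk=5 s=1: MISS | VC [13]
  [2] addr=0x2b blk=5 s=1: L1-HIT | VC [13]
  [3] addr=0x2d blk=5 s=1: L1-HIT | VC [13]
  [4] addr=0x2d blk=5 s=1: L1-HIT | VC [13]
  [5] addr=0x2d blk=5 s=1: L1-HIT | VC [13]
  [6] addr=0x2f blk=5 s=1: L1-HIT | VC [13]
  [7] addr=0x2f blk=5 s=1: L1-HIT | VC [13]
  [8] addr=0x29 blk=5 s=1: L1-HIT | VC [13]
  [9] addr=0x28 blk=5 s=1: L1-HIT | VC [13]
  [10] addr=0x2a blk=5 s=1: L1-HIT | VC [13]
  [11] addr=0x2e blk=5 s=1: L1-HIT | VC [13]
  [12] addr=0x2a blk=5 s=1: L1-HIT | VC [13]
  [13] addr=0x29 blk=5 s=1: L1-HIT | VC [13]
  [14] addr=0x6a blk=13 s=1: VC-HIT | VC [5]
  [15] addr=0x29 blk=5 s=1: VC-HIT | VC [13]

SEQ = [MISS, MISS, L1-HIT, L1-HIT, L1-HIT, L1-HIT, L1-HIT, L1-HIT, L1-HIT, L1-HIT, L1-HIT, L1-HIT, L1-HIT, L1-HIT, VC-HIT, VC-HIT]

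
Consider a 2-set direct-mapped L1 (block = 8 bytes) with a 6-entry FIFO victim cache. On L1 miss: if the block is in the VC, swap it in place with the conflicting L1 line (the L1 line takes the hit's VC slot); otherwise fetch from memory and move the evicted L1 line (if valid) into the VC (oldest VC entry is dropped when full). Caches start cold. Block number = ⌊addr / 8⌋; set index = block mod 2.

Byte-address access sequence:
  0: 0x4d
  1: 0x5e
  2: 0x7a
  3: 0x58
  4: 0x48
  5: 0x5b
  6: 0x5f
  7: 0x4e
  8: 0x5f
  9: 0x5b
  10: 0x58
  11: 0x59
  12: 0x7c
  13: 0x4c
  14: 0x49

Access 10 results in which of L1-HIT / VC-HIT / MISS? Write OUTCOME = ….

0: 0x4d (blk 9, set 1) → MISS  vc=[]
1: 0x5e (blk 11, set 1) → MISS  vc=[9]
2: 0x7a (blk 15, set 1) → MISS  vc=[9, 11]
3: 0x58 (blk 11, set 1) → VC-HIT  vc=[9, 15]
4: 0x48 (blk 9, set 1) → VC-HIT  vc=[11, 15]
5: 0x5b (blk 11, set 1) → VC-HIT  vc=[9, 15]
6: 0x5f (blk 11, set 1) → L1-HIT  vc=[9, 15]
7: 0x4e (blk 9, set 1) → VC-HIT  vc=[11, 15]
8: 0x5f (blk 11, set 1) → VC-HIT  vc=[9, 15]
9: 0x5b (blk 11, set 1) → L1-HIT  vc=[9, 15]
10: 0x58 (blk 11, set 1) → L1-HIT  vc=[9, 15]
11: 0x59 (blk 11, set 1) → L1-HIT  vc=[9, 15]
12: 0x7c (blk 15, set 1) → VC-HIT  vc=[9, 11]
13: 0x4c (blk 9, set 1) → VC-HIT  vc=[15, 11]
14: 0x49 (blk 9, set 1) → L1-HIT  vc=[15, 11]

OUTCOME = L1-HIT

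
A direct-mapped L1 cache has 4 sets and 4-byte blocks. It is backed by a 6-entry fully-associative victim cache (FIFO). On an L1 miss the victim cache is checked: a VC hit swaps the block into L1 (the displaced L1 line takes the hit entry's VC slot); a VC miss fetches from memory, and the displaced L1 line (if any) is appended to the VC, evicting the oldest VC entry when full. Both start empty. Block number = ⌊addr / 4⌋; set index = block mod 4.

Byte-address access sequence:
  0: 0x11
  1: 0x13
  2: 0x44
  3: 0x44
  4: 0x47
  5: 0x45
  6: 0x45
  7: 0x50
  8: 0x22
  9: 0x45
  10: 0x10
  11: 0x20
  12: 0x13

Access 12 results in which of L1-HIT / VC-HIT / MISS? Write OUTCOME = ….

0: 0x11 (blk 4, set 0) → MISS  vc=[]
1: 0x13 (blk 4, set 0) → L1-HIT  vc=[]
2: 0x44 (blk 17, set 1) → MISS  vc=[]
3: 0x44 (blk 17, set 1) → L1-HIT  vc=[]
4: 0x47 (blk 17, set 1) → L1-HIT  vc=[]
5: 0x45 (blk 17, set 1) → L1-HIT  vc=[]
6: 0x45 (blk 17, set 1) → L1-HIT  vc=[]
7: 0x50 (blk 20, set 0) → MISS  vc=[4]
8: 0x22 (blk 8, set 0) → MISS  vc=[4, 20]
9: 0x45 (blk 17, set 1) → L1-HIT  vc=[4, 20]
10: 0x10 (blk 4, set 0) → VC-HIT  vc=[8, 20]
11: 0x20 (blk 8, set 0) → VC-HIT  vc=[4, 20]
12: 0x13 (blk 4, set 0) → VC-HIT  vc=[8, 20]

OUTCOME = VC-HIT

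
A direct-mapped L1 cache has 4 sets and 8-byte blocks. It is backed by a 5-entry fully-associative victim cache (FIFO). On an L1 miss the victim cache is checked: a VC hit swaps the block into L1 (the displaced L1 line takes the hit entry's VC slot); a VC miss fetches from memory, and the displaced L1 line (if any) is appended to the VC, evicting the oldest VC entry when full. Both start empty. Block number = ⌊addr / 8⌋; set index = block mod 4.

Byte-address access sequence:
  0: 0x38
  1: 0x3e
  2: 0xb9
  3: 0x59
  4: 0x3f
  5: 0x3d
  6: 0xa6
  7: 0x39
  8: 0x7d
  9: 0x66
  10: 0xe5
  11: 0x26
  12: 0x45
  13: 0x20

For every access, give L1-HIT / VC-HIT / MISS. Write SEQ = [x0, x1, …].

SEQ = [MISS, L1-HIT, MISS, MISS, VC-HIT, L1-HIT, MISS, L1-HIT, MISS, MISS, MISS, MISS, MISS, VC-HIT]

0: 0x38 (blk 7, set 3) → MISS  vc=[]
1: 0x3e (blk 7, set 3) → L1-HIT  vc=[]
2: 0xb9 (blk 23, set 3) → MISS  vc=[7]
3: 0x59 (blk 11, set 3) → MISS  vc=[7, 23]
4: 0x3f (blk 7, set 3) → VC-HIT  vc=[11, 23]
5: 0x3d (blk 7, set 3) → L1-HIT  vc=[11, 23]
6: 0xa6 (blk 20, set 0) → MISS  vc=[11, 23]
7: 0x39 (blk 7, set 3) → L1-HIT  vc=[11, 23]
8: 0x7d (blk 15, set 3) → MISS  vc=[11, 23, 7]
9: 0x66 (blk 12, set 0) → MISS  vc=[11, 23, 7, 20]
10: 0xe5 (blk 28, set 0) → MISS  vc=[11, 23, 7, 20, 12]
11: 0x26 (blk 4, set 0) → MISS  vc=[23, 7, 20, 12, 28]
12: 0x45 (blk 8, set 0) → MISS  vc=[7, 20, 12, 28, 4]
13: 0x20 (blk 4, set 0) → VC-HIT  vc=[7, 20, 12, 28, 8]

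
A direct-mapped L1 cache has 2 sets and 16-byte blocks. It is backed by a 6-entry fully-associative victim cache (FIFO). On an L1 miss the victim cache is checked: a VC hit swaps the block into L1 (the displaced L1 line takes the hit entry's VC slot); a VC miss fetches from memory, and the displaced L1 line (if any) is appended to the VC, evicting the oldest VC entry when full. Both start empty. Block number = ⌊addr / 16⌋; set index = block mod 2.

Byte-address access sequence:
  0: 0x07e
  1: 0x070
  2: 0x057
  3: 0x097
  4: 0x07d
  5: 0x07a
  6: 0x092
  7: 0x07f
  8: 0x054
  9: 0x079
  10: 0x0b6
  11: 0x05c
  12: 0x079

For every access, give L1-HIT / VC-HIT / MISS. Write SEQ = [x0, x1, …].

SEQ = [MISS, L1-HIT, MISS, MISS, VC-HIT, L1-HIT, VC-HIT, VC-HIT, VC-HIT, VC-HIT, MISS, VC-HIT, VC-HIT]

0: 0x7e (blk 7, set 1) → MISS  vc=[]
1: 0x70 (blk 7, set 1) → L1-HIT  vc=[]
2: 0x57 (blk 5, set 1) → MISS  vc=[7]
3: 0x97 (blk 9, set 1) → MISS  vc=[7, 5]
4: 0x7d (blk 7, set 1) → VC-HIT  vc=[9, 5]
5: 0x7a (blk 7, set 1) → L1-HIT  vc=[9, 5]
6: 0x92 (blk 9, set 1) → VC-HIT  vc=[7, 5]
7: 0x7f (blk 7, set 1) → VC-HIT  vc=[9, 5]
8: 0x54 (blk 5, set 1) → VC-HIT  vc=[9, 7]
9: 0x79 (blk 7, set 1) → VC-HIT  vc=[9, 5]
10: 0xb6 (blk 11, set 1) → MISS  vc=[9, 5, 7]
11: 0x5c (blk 5, set 1) → VC-HIT  vc=[9, 11, 7]
12: 0x79 (blk 7, set 1) → VC-HIT  vc=[9, 11, 5]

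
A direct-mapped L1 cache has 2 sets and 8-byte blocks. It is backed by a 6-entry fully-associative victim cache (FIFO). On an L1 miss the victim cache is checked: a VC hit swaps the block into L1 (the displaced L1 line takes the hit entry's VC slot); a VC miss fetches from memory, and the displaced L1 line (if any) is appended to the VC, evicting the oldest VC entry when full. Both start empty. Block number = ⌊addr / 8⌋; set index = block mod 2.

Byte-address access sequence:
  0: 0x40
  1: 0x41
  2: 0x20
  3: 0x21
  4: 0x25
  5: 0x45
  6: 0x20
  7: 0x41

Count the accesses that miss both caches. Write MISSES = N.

MISSES = 2

0: 0x40 (blk 8, set 0) → MISS  vc=[]
1: 0x41 (blk 8, set 0) → L1-HIT  vc=[]
2: 0x20 (blk 4, set 0) → MISS  vc=[8]
3: 0x21 (blk 4, set 0) → L1-HIT  vc=[8]
4: 0x25 (blk 4, set 0) → L1-HIT  vc=[8]
5: 0x45 (blk 8, set 0) → VC-HIT  vc=[4]
6: 0x20 (blk 4, set 0) → VC-HIT  vc=[8]
7: 0x41 (blk 8, set 0) → VC-HIT  vc=[4]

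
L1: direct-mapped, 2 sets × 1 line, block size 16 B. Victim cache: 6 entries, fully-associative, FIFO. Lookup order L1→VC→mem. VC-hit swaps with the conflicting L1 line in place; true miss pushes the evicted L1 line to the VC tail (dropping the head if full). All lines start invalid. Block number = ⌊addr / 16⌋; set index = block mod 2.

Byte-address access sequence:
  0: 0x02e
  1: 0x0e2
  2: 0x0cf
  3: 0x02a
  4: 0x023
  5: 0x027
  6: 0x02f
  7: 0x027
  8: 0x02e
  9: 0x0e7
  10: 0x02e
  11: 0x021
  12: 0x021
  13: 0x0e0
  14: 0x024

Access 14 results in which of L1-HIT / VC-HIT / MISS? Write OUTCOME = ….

OUTCOME = VC-HIT

#0 0x2e→b2/s0 MISS; vc=[]
#1 0xe2→b14/s0 MISS; vc=[2]
#2 0xcf→b12/s0 MISS; vc=[2,14]
#3 0x2a→b2/s0 VC-HIT; vc=[12,14]
#4 0x23→b2/s0 L1-HIT; vc=[12,14]
#5 0x27→b2/s0 L1-HIT; vc=[12,14]
#6 0x2f→b2/s0 L1-HIT; vc=[12,14]
#7 0x27→b2/s0 L1-HIT; vc=[12,14]
#8 0x2e→b2/s0 L1-HIT; vc=[12,14]
#9 0xe7→b14/s0 VC-HIT; vc=[12,2]
#10 0x2e→b2/s0 VC-HIT; vc=[12,14]
#11 0x21→b2/s0 L1-HIT; vc=[12,14]
#12 0x21→b2/s0 L1-HIT; vc=[12,14]
#13 0xe0→b14/s0 VC-HIT; vc=[12,2]
#14 0x24→b2/s0 VC-HIT; vc=[12,14]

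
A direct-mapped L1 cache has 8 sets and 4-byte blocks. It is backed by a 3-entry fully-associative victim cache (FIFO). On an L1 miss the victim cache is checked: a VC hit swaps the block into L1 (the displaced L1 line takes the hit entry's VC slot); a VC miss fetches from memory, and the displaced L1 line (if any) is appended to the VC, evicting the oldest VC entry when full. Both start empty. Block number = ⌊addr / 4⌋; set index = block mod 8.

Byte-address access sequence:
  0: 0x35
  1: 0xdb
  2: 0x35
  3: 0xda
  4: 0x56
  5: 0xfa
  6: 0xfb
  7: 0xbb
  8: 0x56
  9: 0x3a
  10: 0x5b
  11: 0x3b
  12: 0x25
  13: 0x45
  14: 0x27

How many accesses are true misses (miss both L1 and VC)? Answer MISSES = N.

#0 0x35→b13/s5 MISS; vc=[]
#1 0xdb→b54/s6 MISS; vc=[]
#2 0x35→b13/s5 L1-HIT; vc=[]
#3 0xda→b54/s6 L1-HIT; vc=[]
#4 0x56→b21/s5 MISS; vc=[13]
#5 0xfa→b62/s6 MISS; vc=[13,54]
#6 0xfb→b62/s6 L1-HIT; vc=[13,54]
#7 0xbb→b46/s6 MISS; vc=[13,54,62]
#8 0x56→b21/s5 L1-HIT; vc=[13,54,62]
#9 0x3a→b14/s6 MISS; vc=[54,62,46]
#10 0x5b→b22/s6 MISS; vc=[62,46,14]
#11 0x3b→b14/s6 VC-HIT; vc=[62,46,22]
#12 0x25→b9/s1 MISS; vc=[62,46,22]
#13 0x45→b17/s1 MISS; vc=[46,22,9]
#14 0x27→b9/s1 VC-HIT; vc=[46,22,17]

MISSES = 9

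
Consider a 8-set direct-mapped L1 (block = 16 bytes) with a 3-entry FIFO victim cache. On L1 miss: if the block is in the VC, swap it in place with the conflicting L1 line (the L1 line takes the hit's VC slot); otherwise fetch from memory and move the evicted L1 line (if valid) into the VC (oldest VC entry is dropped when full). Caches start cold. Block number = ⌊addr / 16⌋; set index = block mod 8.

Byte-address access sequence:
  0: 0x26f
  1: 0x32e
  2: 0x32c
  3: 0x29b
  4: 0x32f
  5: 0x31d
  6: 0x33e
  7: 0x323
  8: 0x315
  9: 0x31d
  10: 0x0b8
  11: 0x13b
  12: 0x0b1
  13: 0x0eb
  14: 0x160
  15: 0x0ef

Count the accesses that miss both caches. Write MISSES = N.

  [0] addr=0x26f blk=38 s=6: MISS | VC []
  [1] addr=0x32e blk=50 s=2: MISS | VC []
  [2] addr=0x32c blk=50 s=2: L1-HIT | VC []
  [3] addr=0x29b blk=41 s=1: MISS | VC []
  [4] addr=0x32f blk=50 s=2: L1-HIT | VC []
  [5] addr=0x31d blk=49 s=1: MISS | VC [41]
  [6] addr=0x33e blk=51 s=3: MISS | VC [41]
  [7] addr=0x323 blk=50 s=2: L1-HIT | VC [41]
  [8] addr=0x315 blk=49 s=1: L1-HIT | VC [41]
  [9] addr=0x31d blk=49 s=1: L1-HIT | VC [41]
  [10] addr=0xb8 blk=11 s=3: MISS | VC [41, 51]
  [11] addr=0x13b blk=19 s=3: MISS | VC [41, 51, 11]
  [12] addr=0xb1 blk=11 s=3: VC-HIT | VC [41, 51, 19]
  [13] addr=0xeb blk=14 s=6: MISS | VC [51, 19, 38]
  [14] addr=0x160 blk=22 s=6: MISS | VC [19, 38, 14]
  [15] addr=0xef blk=14 s=6: VC-HIT | VC [19, 38, 22]

MISSES = 9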